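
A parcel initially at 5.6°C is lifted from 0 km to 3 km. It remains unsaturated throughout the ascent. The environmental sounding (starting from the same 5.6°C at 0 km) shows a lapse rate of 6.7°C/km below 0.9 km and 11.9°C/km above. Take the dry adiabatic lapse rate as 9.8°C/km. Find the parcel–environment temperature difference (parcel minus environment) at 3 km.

Parcel:
  Dry to 3000 m: -9.8 × 3 km = -29.4°C, so T = -23.8°C.
Environment:
  Environment, lower layer to 900 m: -6.7 × 0.9 km = -6.03°C, so T = -0.43°C.
  Environment, upper layer to 3000 m: -11.9 × 2.1 km = -24.99°C, so T = -25.42°C.
T_parcel − T_env = -23.8 − (-25.42) = +1.62°C

+1.62°C (parcel warmer than environment)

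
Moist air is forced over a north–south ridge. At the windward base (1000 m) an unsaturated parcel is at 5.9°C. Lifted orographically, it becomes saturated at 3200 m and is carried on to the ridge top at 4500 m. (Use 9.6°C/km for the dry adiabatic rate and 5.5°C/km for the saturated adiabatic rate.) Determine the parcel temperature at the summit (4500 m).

-22.37°C

From 1000 m to 3200 m (dry): cools by 9.6 × 2.2 = 21.12°C, giving -15.22°C.
From 3200 m to 4500 m (saturated): cools by 5.5 × 1.3 = 7.15°C, giving -22.37°C.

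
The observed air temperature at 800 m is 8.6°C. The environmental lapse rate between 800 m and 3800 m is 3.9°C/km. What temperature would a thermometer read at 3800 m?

Environmental to 3800 m: -3.9 × 3 km = -11.7°C, so T = -3.1°C.

-3.1°C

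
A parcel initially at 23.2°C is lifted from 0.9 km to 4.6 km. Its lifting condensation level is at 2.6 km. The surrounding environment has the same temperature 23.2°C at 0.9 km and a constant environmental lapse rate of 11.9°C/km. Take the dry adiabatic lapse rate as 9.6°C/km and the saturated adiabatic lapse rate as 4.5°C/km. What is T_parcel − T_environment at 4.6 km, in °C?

Parcel:
  Dry to 2600 m: -9.6 × 1.7 km = -16.32°C, so T = 6.88°C.
  Saturated to 4600 m: -4.5 × 2 km = -9°C, so T = -2.12°C.
Environment:
  Environment to 4600 m: -11.9 × 3.7 km = -44.03°C, so T = -20.83°C.
T_parcel − T_env = -2.12 − (-20.83) = +18.71°C

+18.71°C (parcel warmer than environment)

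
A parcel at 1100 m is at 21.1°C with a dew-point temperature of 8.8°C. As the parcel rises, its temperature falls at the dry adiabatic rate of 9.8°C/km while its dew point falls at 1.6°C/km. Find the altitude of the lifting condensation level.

2600 m

T and T_d converge at 9.8 − 1.6 = 8.2°C per km
Height above start = (21.1 − 8.8) / 8.2 = 1.5 km
LCL altitude = 1100 m + 1500 m = 2600 m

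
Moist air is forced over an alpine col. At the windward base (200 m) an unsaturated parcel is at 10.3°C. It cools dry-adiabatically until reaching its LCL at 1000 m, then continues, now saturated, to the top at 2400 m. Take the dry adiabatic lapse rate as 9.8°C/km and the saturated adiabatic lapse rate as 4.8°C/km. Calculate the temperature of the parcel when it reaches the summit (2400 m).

Dry to 1000 m: -9.8 × 0.8 km = -7.84°C, so T = 2.46°C.
Saturated to 2400 m: -4.8 × 1.4 km = -6.72°C, so T = -4.26°C.

-4.26°C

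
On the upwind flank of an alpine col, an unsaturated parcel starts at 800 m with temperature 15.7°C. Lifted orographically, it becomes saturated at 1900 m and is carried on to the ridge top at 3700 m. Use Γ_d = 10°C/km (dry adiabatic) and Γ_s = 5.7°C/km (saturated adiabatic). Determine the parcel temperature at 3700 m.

-5.56°C

800–1900 m, dry: Δz = 1.1 km ⇒ ΔT = -11°C; T = 4.7°C
1900–3700 m, saturated: Δz = 1.8 km ⇒ ΔT = -10.26°C; T = -5.56°C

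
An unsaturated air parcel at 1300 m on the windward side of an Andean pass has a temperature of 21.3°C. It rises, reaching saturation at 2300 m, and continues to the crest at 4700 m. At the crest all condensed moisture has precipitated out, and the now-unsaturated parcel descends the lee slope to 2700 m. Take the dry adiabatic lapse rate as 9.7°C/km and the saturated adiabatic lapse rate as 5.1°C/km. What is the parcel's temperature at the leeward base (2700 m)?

18.76°C

Dry to 2300 m: -9.7 × 1 km = -9.7°C, so T = 11.6°C.
Saturated to 4700 m: -5.1 × 2.4 km = -12.24°C, so T = -0.64°C.
Dry descent to 2700 m: +9.7 × 2 km = +19.4°C, so T = 18.76°C.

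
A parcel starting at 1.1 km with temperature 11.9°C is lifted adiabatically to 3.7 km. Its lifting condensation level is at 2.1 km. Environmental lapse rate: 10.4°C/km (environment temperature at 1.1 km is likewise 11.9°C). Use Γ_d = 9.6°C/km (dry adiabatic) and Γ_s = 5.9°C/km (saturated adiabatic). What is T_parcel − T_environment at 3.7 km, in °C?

Parcel:
  1100 → 2100 m (dry, 9.6°C/km): ΔT = -9.6 × 1 = -9.6°C → T = 2.3°C
  2100 → 3700 m (saturated, 5.9°C/km): ΔT = -5.9 × 1.6 = -9.44°C → T = -7.14°C
Environment:
  1100 → 3700 m (environment, 10.4°C/km): ΔT = -10.4 × 2.6 = -27.04°C → T = -15.14°C
T_parcel − T_env = -7.14 − (-15.14) = +8°C

+8°C (parcel warmer than environment)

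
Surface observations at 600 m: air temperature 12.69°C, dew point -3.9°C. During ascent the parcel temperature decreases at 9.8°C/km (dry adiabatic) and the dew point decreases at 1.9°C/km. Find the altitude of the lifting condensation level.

2700 m

T and T_d converge at 9.8 − 1.9 = 7.9°C per km
Height above start = (12.69 − (-3.9)) / 7.9 = 2.1 km
LCL altitude = 600 m + 2100 m = 2700 m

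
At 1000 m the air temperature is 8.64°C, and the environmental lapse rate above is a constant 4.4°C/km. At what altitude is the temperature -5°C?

4100 m

Height above start = (8.64 − (-5)) / 4.4 = 3.1 km
Altitude = 1000 m + 3100 m = 4100 m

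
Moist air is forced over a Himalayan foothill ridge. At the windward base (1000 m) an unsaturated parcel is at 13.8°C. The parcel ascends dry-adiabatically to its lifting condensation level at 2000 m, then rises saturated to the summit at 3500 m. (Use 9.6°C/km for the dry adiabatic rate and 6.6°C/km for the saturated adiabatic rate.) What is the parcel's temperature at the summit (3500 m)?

1000 → 2000 m (dry, 9.6°C/km): ΔT = -9.6 × 1 = -9.6°C → T = 4.2°C
2000 → 3500 m (saturated, 6.6°C/km): ΔT = -6.6 × 1.5 = -9.9°C → T = -5.7°C

-5.7°C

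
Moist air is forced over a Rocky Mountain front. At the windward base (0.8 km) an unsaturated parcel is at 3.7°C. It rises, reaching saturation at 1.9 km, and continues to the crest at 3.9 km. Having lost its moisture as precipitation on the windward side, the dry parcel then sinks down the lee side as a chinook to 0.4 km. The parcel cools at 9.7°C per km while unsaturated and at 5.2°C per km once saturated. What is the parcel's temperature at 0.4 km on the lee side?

16.58°C

From 800 m to 1900 m (dry): cools by 9.7 × 1.1 = 10.67°C, giving -6.97°C.
From 1900 m to 3900 m (saturated): cools by 5.2 × 2 = 10.4°C, giving -17.37°C.
From 3900 m to 400 m (dry descent): warms by 9.7 × 3.5 = 33.95°C, giving 16.58°C.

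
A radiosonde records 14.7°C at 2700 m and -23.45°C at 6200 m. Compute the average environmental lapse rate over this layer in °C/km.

10.9°C/km

Γ = −ΔT/Δz = (14.7 − (-23.45)) / (6200 − 2700) m
  = 38.15°C / 3.5 km = 10.9°C/km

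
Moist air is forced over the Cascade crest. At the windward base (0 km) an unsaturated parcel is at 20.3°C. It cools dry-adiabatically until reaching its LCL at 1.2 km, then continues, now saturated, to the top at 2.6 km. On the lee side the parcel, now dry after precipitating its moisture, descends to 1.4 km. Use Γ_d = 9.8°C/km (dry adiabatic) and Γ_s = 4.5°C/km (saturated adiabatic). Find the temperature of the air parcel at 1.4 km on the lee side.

14°C

From 0 m to 1200 m (dry): cools by 9.8 × 1.2 = 11.76°C, giving 8.54°C.
From 1200 m to 2600 m (saturated): cools by 4.5 × 1.4 = 6.3°C, giving 2.24°C.
From 2600 m to 1400 m (dry descent): warms by 9.8 × 1.2 = 11.76°C, giving 14°C.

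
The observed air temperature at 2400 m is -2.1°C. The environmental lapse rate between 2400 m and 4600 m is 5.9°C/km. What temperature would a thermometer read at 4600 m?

-15.08°C

From 2400 m to 4600 m (environmental): cools by 5.9 × 2.2 = 12.98°C, giving -15.08°C.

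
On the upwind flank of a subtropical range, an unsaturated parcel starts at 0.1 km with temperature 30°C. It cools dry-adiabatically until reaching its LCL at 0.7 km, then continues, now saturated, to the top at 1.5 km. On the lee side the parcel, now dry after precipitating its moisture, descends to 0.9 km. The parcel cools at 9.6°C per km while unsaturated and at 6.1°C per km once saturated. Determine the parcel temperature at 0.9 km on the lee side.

From 100 m to 700 m (dry): cools by 9.6 × 0.6 = 5.76°C, giving 24.24°C.
From 700 m to 1500 m (saturated): cools by 6.1 × 0.8 = 4.88°C, giving 19.36°C.
From 1500 m to 900 m (dry descent): warms by 9.6 × 0.6 = 5.76°C, giving 25.12°C.

25.12°C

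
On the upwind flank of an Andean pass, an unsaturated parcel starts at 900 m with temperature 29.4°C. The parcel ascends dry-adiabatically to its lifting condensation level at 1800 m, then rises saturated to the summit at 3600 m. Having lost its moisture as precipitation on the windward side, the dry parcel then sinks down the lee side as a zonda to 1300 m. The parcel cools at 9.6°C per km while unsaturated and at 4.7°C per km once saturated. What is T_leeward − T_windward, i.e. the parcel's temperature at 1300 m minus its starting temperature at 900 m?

900 → 1800 m (dry, 9.6°C/km): ΔT = -9.6 × 0.9 = -8.64°C → T = 20.76°C
1800 → 3600 m (saturated, 4.7°C/km): ΔT = -4.7 × 1.8 = -8.46°C → T = 12.3°C
3600 → 1300 m (dry descent, 9.6°C/km): ΔT = +9.6 × 2.3 = +22.08°C → T = 34.38°C
Net change vs windward start: 34.38 − 29.4 = +4.98°C

+4.98°C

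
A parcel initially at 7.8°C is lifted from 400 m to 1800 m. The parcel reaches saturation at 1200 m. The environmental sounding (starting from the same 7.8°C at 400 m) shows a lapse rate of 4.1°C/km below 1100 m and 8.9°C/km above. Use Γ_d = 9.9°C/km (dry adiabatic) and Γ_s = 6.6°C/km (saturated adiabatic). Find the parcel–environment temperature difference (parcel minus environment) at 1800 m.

Parcel:
  400–1200 m, dry: Δz = 0.8 km ⇒ ΔT = -7.92°C; T = -0.12°C
  1200–1800 m, saturated: Δz = 0.6 km ⇒ ΔT = -3.96°C; T = -4.08°C
Environment:
  400–1100 m, environment, lower layer: Δz = 0.7 km ⇒ ΔT = -2.87°C; T = 4.93°C
  1100–1800 m, environment, upper layer: Δz = 0.7 km ⇒ ΔT = -6.23°C; T = -1.3°C
T_parcel − T_env = -4.08 − (-1.3) = -2.78°C

-2.78°C (parcel cooler than environment)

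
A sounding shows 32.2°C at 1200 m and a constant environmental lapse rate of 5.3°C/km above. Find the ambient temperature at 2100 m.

27.43°C

1200 → 2100 m (environmental, 5.3°C/km): ΔT = -5.3 × 0.9 = -4.77°C → T = 27.43°C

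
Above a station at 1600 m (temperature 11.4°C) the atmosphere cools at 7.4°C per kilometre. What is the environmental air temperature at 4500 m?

Environmental to 4500 m: -7.4 × 2.9 km = -21.46°C, so T = -10.06°C.

-10.06°C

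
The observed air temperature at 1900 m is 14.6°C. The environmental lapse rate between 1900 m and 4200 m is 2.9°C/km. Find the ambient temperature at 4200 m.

7.93°C

1900 → 4200 m (environmental, 2.9°C/km): ΔT = -2.9 × 2.3 = -6.67°C → T = 7.93°C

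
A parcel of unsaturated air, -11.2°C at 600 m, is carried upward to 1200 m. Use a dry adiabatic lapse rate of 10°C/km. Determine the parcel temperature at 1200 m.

-17.2°C

From 600 m to 1200 m (dry adiabatic): cools by 10 × 0.6 = 6°C, giving -17.2°C.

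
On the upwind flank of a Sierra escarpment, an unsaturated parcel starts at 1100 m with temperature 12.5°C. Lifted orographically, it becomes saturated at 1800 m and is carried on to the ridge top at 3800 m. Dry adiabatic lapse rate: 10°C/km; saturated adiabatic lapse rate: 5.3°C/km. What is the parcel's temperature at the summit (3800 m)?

1100 → 1800 m (dry, 10°C/km): ΔT = -10 × 0.7 = -7°C → T = 5.5°C
1800 → 3800 m (saturated, 5.3°C/km): ΔT = -5.3 × 2 = -10.6°C → T = -5.1°C

-5.1°C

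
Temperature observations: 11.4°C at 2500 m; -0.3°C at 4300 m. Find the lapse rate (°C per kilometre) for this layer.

6.5°C/km

Γ = −ΔT/Δz = (11.4 − (-0.3)) / (4300 − 2500) m
  = 11.7°C / 1.8 km = 6.5°C/km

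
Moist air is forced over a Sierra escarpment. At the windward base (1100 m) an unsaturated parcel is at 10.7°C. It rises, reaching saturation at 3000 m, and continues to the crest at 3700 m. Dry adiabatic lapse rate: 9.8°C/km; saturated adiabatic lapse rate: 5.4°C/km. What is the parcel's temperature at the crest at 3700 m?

1100 → 3000 m (dry, 9.8°C/km): ΔT = -9.8 × 1.9 = -18.62°C → T = -7.92°C
3000 → 3700 m (saturated, 5.4°C/km): ΔT = -5.4 × 0.7 = -3.78°C → T = -11.7°C

-11.7°C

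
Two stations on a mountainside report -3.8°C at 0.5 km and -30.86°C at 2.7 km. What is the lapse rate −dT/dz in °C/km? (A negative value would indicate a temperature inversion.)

Γ = −ΔT/Δz = (-3.8 − (-30.86)) / (2700 − 500) m
  = 27.06°C / 2.2 km = 12.3°C/km

12.3°C/km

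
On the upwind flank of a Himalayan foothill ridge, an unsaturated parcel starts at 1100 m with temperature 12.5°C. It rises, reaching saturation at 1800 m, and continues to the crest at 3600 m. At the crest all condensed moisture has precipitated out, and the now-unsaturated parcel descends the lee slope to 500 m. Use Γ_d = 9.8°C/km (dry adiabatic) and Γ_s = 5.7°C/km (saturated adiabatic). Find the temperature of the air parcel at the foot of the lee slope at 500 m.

Dry to 1800 m: -9.8 × 0.7 km = -6.86°C, so T = 5.64°C.
Saturated to 3600 m: -5.7 × 1.8 km = -10.26°C, so T = -4.62°C.
Dry descent to 500 m: +9.8 × 3.1 km = +30.38°C, so T = 25.76°C.

25.76°C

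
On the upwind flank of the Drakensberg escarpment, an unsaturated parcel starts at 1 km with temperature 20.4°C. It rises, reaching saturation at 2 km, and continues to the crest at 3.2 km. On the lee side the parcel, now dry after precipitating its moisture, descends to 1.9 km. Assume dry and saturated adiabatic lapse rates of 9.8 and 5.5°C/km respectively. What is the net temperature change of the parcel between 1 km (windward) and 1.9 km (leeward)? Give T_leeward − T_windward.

-3.66°C

From 1000 m to 2000 m (dry): cools by 9.8 × 1 = 9.8°C, giving 10.6°C.
From 2000 m to 3200 m (saturated): cools by 5.5 × 1.2 = 6.6°C, giving 4°C.
From 3200 m to 1900 m (dry descent): warms by 9.8 × 1.3 = 12.74°C, giving 16.74°C.
Net change vs windward start: 16.74 − 20.4 = -3.66°C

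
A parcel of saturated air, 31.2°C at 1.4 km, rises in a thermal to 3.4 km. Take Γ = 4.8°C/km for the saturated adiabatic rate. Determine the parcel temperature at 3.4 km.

From 1400 m to 3400 m (saturated adiabatic): cools by 4.8 × 2 = 9.6°C, giving 21.6°C.

21.6°C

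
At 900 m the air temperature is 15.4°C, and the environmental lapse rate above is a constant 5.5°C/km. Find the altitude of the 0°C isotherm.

Height above start = (15.4 − 0) / 5.5 = 2.8 km
Altitude = 900 m + 2800 m = 3700 m

3700 m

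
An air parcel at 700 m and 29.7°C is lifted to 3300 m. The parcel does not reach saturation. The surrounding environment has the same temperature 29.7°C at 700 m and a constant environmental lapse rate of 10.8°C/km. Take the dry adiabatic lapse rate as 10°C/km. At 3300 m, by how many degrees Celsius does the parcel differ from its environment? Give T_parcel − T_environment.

Parcel:
  From 700 m to 3300 m (dry): cools by 10 × 2.6 = 26°C, giving 3.7°C.
Environment:
  From 700 m to 3300 m (environment): cools by 10.8 × 2.6 = 28.08°C, giving 1.62°C.
T_parcel − T_env = 3.7 − 1.62 = +2.08°C

+2.08°C (parcel warmer than environment)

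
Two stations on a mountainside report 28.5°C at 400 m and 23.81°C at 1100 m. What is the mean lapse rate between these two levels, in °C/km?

Γ = −ΔT/Δz = (28.5 − 23.81) / (1100 − 400) m
  = 4.69°C / 0.7 km = 6.7°C/km

6.7°C/km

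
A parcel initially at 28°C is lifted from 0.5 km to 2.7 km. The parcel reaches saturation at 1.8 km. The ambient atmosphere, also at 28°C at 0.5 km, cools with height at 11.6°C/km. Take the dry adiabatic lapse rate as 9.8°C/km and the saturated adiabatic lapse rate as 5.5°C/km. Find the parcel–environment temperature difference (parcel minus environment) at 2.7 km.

+7.83°C (parcel warmer than environment)

Parcel:
  500 → 1800 m (dry, 9.8°C/km): ΔT = -9.8 × 1.3 = -12.74°C → T = 15.26°C
  1800 → 2700 m (saturated, 5.5°C/km): ΔT = -5.5 × 0.9 = -4.95°C → T = 10.31°C
Environment:
  500 → 2700 m (environment, 11.6°C/km): ΔT = -11.6 × 2.2 = -25.52°C → T = 2.48°C
T_parcel − T_env = 10.31 − 2.48 = +7.83°C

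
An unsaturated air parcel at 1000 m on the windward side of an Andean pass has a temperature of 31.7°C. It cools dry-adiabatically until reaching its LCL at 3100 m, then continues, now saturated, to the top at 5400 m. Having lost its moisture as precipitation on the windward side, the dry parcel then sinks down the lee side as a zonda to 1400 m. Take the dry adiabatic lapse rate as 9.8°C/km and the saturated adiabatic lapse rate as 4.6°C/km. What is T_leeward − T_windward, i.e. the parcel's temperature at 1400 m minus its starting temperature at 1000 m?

+8.04°C

1000–3100 m, dry: Δz = 2.1 km ⇒ ΔT = -20.58°C; T = 11.12°C
3100–5400 m, saturated: Δz = 2.3 km ⇒ ΔT = -10.58°C; T = 0.54°C
5400–1400 m, dry descent: Δz = 4 km ⇒ ΔT = +39.2°C; T = 39.74°C
Net change vs windward start: 39.74 − 31.7 = +8.04°C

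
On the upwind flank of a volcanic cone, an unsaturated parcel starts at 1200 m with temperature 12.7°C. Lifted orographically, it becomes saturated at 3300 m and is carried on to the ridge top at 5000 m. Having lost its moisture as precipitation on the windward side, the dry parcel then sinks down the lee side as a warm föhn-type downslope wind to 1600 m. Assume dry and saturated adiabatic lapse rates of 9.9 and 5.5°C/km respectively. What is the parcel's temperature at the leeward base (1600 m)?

16.22°C

Dry to 3300 m: -9.9 × 2.1 km = -20.79°C, so T = -8.09°C.
Saturated to 5000 m: -5.5 × 1.7 km = -9.35°C, so T = -17.44°C.
Dry descent to 1600 m: +9.9 × 3.4 km = +33.66°C, so T = 16.22°C.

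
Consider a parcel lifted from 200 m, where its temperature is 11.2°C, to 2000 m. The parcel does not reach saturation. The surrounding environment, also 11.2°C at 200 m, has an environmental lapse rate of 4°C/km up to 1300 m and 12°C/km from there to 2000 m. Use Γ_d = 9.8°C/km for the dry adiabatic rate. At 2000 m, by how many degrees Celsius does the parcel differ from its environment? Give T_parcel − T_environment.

Parcel:
  Dry to 2000 m: -9.8 × 1.8 km = -17.64°C, so T = -6.44°C.
Environment:
  Environment, lower layer to 1300 m: -4 × 1.1 km = -4.4°C, so T = 6.8°C.
  Environment, upper layer to 2000 m: -12 × 0.7 km = -8.4°C, so T = -1.6°C.
T_parcel − T_env = -6.44 − (-1.6) = -4.84°C

-4.84°C (parcel cooler than environment)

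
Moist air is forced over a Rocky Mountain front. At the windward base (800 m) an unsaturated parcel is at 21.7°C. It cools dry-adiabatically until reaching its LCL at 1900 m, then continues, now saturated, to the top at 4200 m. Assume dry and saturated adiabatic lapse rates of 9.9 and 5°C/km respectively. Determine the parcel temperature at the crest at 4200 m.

800–1900 m, dry: Δz = 1.1 km ⇒ ΔT = -10.89°C; T = 10.81°C
1900–4200 m, saturated: Δz = 2.3 km ⇒ ΔT = -11.5°C; T = -0.69°C

-0.69°C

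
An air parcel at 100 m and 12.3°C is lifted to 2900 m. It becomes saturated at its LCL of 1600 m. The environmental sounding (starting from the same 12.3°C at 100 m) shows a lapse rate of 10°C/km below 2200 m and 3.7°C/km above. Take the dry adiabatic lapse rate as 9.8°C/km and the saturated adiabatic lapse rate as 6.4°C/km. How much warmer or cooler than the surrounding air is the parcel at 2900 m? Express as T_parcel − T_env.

Parcel:
  From 100 m to 1600 m (dry): cools by 9.8 × 1.5 = 14.7°C, giving -2.4°C.
  From 1600 m to 2900 m (saturated): cools by 6.4 × 1.3 = 8.32°C, giving -10.72°C.
Environment:
  From 100 m to 2200 m (environment, lower layer): cools by 10 × 2.1 = 21°C, giving -8.7°C.
  From 2200 m to 2900 m (environment, upper layer): cools by 3.7 × 0.7 = 2.59°C, giving -11.29°C.
T_parcel − T_env = -10.72 − (-11.29) = +0.57°C

+0.57°C (parcel warmer than environment)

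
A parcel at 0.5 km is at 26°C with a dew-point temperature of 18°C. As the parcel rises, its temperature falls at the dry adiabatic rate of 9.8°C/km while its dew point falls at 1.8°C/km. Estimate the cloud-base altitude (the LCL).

1.5 km

T and T_d converge at 9.8 − 1.8 = 8°C per km
Height above start = (26 − 18) / 8 = 1 km
LCL altitude = 500 m + 1000 m = 1500 m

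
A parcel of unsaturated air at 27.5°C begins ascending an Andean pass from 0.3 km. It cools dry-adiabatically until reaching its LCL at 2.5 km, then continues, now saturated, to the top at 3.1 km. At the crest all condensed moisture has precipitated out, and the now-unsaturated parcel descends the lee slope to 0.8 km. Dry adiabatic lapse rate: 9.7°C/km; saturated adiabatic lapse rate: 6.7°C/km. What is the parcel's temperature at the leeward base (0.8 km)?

24.45°C

Dry to 2500 m: -9.7 × 2.2 km = -21.34°C, so T = 6.16°C.
Saturated to 3100 m: -6.7 × 0.6 km = -4.02°C, so T = 2.14°C.
Dry descent to 800 m: +9.7 × 2.3 km = +22.31°C, so T = 24.45°C.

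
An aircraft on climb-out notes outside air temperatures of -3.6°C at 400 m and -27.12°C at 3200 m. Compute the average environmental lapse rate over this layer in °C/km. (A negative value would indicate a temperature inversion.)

8.4°C/km

Γ = −ΔT/Δz = (-3.6 − (-27.12)) / (3200 − 400) m
  = 23.52°C / 2.8 km = 8.4°C/km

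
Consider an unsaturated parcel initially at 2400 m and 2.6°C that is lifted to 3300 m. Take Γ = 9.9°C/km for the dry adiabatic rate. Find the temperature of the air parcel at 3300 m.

-6.31°C

2400 → 3300 m (dry adiabatic, 9.9°C/km): ΔT = -9.9 × 0.9 = -8.91°C → T = -6.31°C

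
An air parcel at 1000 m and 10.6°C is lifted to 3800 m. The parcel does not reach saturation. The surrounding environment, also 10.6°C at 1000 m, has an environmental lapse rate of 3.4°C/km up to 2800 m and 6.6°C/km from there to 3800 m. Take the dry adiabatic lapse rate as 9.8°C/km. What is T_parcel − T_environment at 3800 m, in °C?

Parcel:
  From 1000 m to 3800 m (dry): cools by 9.8 × 2.8 = 27.44°C, giving -16.84°C.
Environment:
  From 1000 m to 2800 m (environment, lower layer): cools by 3.4 × 1.8 = 6.12°C, giving 4.48°C.
  From 2800 m to 3800 m (environment, upper layer): cools by 6.6 × 1 = 6.6°C, giving -2.12°C.
T_parcel − T_env = -16.84 − (-2.12) = -14.72°C

-14.72°C (parcel cooler than environment)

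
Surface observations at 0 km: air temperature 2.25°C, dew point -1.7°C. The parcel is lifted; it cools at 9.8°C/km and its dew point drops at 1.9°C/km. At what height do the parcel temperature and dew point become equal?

0.5 km

T and T_d converge at 9.8 − 1.9 = 7.9°C per km
Height above start = (2.25 − (-1.7)) / 7.9 = 0.5 km
LCL altitude = 0 m + 500 m = 500 m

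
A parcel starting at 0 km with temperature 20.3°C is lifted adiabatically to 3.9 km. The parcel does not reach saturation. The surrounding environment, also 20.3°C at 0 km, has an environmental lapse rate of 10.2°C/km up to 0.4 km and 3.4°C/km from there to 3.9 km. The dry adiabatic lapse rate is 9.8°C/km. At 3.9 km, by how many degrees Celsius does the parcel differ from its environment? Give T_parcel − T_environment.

-22.24°C (parcel cooler than environment)

Parcel:
  0–3900 m, dry: Δz = 3.9 km ⇒ ΔT = -38.22°C; T = -17.92°C
Environment:
  0–400 m, environment, lower layer: Δz = 0.4 km ⇒ ΔT = -4.08°C; T = 16.22°C
  400–3900 m, environment, upper layer: Δz = 3.5 km ⇒ ΔT = -11.9°C; T = 4.32°C
T_parcel − T_env = -17.92 − 4.32 = -22.24°C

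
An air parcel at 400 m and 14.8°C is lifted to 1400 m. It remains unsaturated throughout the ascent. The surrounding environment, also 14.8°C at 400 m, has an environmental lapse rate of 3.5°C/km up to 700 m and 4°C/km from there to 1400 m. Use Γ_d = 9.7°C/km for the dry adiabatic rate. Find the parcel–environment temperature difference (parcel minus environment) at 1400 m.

-5.85°C (parcel cooler than environment)

Parcel:
  Dry to 1400 m: -9.7 × 1 km = -9.7°C, so T = 5.1°C.
Environment:
  Environment, lower layer to 700 m: -3.5 × 0.3 km = -1.05°C, so T = 13.75°C.
  Environment, upper layer to 1400 m: -4 × 0.7 km = -2.8°C, so T = 10.95°C.
T_parcel − T_env = 5.1 − 10.95 = -5.85°C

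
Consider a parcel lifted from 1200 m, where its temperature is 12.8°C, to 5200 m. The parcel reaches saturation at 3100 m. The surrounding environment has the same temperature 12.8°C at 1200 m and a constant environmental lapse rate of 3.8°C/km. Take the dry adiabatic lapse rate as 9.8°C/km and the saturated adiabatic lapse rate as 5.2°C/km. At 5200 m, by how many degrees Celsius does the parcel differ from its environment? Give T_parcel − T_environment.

Parcel:
  Dry to 3100 m: -9.8 × 1.9 km = -18.62°C, so T = -5.82°C.
  Saturated to 5200 m: -5.2 × 2.1 km = -10.92°C, so T = -16.74°C.
Environment:
  Environment to 5200 m: -3.8 × 4 km = -15.2°C, so T = -2.4°C.
T_parcel − T_env = -16.74 − (-2.4) = -14.34°C

-14.34°C (parcel cooler than environment)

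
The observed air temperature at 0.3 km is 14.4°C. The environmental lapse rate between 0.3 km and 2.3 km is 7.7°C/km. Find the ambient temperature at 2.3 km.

300–2300 m, environmental: Δz = 2 km ⇒ ΔT = -15.4°C; T = -1°C

-1°C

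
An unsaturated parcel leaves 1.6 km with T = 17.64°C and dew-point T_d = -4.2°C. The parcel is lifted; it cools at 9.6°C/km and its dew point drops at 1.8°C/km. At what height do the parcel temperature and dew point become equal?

4.4 km

T and T_d converge at 9.6 − 1.8 = 7.8°C per km
Height above start = (17.64 − (-4.2)) / 7.8 = 2.8 km
LCL altitude = 1600 m + 2800 m = 4400 m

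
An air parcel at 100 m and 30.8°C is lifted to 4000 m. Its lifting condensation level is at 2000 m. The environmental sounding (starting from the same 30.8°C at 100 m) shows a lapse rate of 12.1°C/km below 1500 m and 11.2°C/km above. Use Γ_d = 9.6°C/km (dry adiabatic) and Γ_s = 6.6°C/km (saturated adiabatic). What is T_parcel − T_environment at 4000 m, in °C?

+13.5°C (parcel warmer than environment)

Parcel:
  Dry to 2000 m: -9.6 × 1.9 km = -18.24°C, so T = 12.56°C.
  Saturated to 4000 m: -6.6 × 2 km = -13.2°C, so T = -0.64°C.
Environment:
  Environment, lower layer to 1500 m: -12.1 × 1.4 km = -16.94°C, so T = 13.86°C.
  Environment, upper layer to 4000 m: -11.2 × 2.5 km = -28°C, so T = -14.14°C.
T_parcel − T_env = -0.64 − (-14.14) = +13.5°C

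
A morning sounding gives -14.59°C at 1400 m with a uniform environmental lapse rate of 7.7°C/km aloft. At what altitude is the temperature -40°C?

Height above start = (-14.59 − (-40)) / 7.7 = 3.3 km
Altitude = 1400 m + 3300 m = 4700 m

4700 m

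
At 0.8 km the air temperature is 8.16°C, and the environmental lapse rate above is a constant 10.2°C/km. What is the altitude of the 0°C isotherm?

1.6 km

Height above start = (8.16 − 0) / 10.2 = 0.8 km
Altitude = 800 m + 800 m = 1600 m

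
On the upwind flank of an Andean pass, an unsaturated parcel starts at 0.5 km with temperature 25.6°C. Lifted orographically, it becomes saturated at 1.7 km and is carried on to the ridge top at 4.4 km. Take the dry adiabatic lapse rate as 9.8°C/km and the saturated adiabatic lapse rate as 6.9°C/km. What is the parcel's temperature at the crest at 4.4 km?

500 → 1700 m (dry, 9.8°C/km): ΔT = -9.8 × 1.2 = -11.76°C → T = 13.84°C
1700 → 4400 m (saturated, 6.9°C/km): ΔT = -6.9 × 2.7 = -18.63°C → T = -4.79°C

-4.79°C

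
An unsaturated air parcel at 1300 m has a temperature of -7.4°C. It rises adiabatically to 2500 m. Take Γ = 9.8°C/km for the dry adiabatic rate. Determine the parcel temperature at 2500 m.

1300–2500 m, dry adiabatic: Δz = 1.2 km ⇒ ΔT = -11.76°C; T = -19.16°C

-19.16°C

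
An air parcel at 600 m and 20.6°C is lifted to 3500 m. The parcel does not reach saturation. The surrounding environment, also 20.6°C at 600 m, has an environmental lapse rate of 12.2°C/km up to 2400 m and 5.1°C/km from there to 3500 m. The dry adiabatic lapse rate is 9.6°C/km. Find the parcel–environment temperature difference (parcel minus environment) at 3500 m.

Parcel:
  600 → 3500 m (dry, 9.6°C/km): ΔT = -9.6 × 2.9 = -27.84°C → T = -7.24°C
Environment:
  600 → 2400 m (environment, lower layer, 12.2°C/km): ΔT = -12.2 × 1.8 = -21.96°C → T = -1.36°C
  2400 → 3500 m (environment, upper layer, 5.1°C/km): ΔT = -5.1 × 1.1 = -5.61°C → T = -6.97°C
T_parcel − T_env = -7.24 − (-6.97) = -0.27°C

-0.27°C (parcel cooler than environment)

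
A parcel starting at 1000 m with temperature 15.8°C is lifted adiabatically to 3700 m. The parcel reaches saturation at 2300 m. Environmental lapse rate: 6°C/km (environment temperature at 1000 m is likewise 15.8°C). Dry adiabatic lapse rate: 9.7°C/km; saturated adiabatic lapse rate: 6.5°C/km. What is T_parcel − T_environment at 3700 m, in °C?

Parcel:
  From 1000 m to 2300 m (dry): cools by 9.7 × 1.3 = 12.61°C, giving 3.19°C.
  From 2300 m to 3700 m (saturated): cools by 6.5 × 1.4 = 9.1°C, giving -5.91°C.
Environment:
  From 1000 m to 3700 m (environment): cools by 6 × 2.7 = 16.2°C, giving -0.4°C.
T_parcel − T_env = -5.91 − (-0.4) = -5.51°C

-5.51°C (parcel cooler than environment)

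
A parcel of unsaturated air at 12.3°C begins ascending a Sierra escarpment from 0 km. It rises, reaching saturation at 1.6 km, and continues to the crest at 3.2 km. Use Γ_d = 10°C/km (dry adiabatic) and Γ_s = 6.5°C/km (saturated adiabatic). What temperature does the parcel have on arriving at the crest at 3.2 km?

From 0 m to 1600 m (dry): cools by 10 × 1.6 = 16°C, giving -3.7°C.
From 1600 m to 3200 m (saturated): cools by 6.5 × 1.6 = 10.4°C, giving -14.1°C.

-14.1°C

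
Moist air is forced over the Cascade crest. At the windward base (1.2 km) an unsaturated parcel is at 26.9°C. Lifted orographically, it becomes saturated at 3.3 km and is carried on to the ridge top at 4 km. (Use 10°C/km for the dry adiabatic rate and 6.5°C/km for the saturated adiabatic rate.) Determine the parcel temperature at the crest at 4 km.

1200 → 3300 m (dry, 10°C/km): ΔT = -10 × 2.1 = -21°C → T = 5.9°C
3300 → 4000 m (saturated, 6.5°C/km): ΔT = -6.5 × 0.7 = -4.55°C → T = 1.35°C

1.35°C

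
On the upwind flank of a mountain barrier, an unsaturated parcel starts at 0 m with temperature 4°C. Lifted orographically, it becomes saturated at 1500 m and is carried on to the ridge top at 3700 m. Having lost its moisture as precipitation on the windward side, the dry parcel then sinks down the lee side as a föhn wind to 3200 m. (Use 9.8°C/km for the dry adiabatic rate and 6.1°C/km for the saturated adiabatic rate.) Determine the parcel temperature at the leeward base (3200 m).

0–1500 m, dry: Δz = 1.5 km ⇒ ΔT = -14.7°C; T = -10.7°C
1500–3700 m, saturated: Δz = 2.2 km ⇒ ΔT = -13.42°C; T = -24.12°C
3700–3200 m, dry descent: Δz = 0.5 km ⇒ ΔT = +4.9°C; T = -19.22°C

-19.22°C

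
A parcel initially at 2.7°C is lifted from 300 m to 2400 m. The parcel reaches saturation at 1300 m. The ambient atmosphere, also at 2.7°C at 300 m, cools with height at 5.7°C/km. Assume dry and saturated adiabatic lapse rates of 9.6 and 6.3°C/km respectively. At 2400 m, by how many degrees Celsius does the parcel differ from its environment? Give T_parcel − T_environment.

Parcel:
  300–1300 m, dry: Δz = 1 km ⇒ ΔT = -9.6°C; T = -6.9°C
  1300–2400 m, saturated: Δz = 1.1 km ⇒ ΔT = -6.93°C; T = -13.83°C
Environment:
  300–2400 m, environment: Δz = 2.1 km ⇒ ΔT = -11.97°C; T = -9.27°C
T_parcel − T_env = -13.83 − (-9.27) = -4.56°C

-4.56°C (parcel cooler than environment)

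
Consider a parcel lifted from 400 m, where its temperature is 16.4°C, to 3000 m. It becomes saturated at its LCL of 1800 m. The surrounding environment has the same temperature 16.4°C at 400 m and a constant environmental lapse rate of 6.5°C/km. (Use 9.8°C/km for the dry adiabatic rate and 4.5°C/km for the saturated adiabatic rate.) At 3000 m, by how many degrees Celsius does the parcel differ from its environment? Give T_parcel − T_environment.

Parcel:
  400 → 1800 m (dry, 9.8°C/km): ΔT = -9.8 × 1.4 = -13.72°C → T = 2.68°C
  1800 → 3000 m (saturated, 4.5°C/km): ΔT = -4.5 × 1.2 = -5.4°C → T = -2.72°C
Environment:
  400 → 3000 m (environment, 6.5°C/km): ΔT = -6.5 × 2.6 = -16.9°C → T = -0.5°C
T_parcel − T_env = -2.72 − (-0.5) = -2.22°C

-2.22°C (parcel cooler than environment)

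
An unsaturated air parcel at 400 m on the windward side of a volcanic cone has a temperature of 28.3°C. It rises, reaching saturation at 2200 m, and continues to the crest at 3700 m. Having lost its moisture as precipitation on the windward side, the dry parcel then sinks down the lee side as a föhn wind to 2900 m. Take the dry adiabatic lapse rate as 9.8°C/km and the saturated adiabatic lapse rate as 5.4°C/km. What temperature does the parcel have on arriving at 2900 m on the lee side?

10.4°C

From 400 m to 2200 m (dry): cools by 9.8 × 1.8 = 17.64°C, giving 10.66°C.
From 2200 m to 3700 m (saturated): cools by 5.4 × 1.5 = 8.1°C, giving 2.56°C.
From 3700 m to 2900 m (dry descent): warms by 9.8 × 0.8 = 7.84°C, giving 10.4°C.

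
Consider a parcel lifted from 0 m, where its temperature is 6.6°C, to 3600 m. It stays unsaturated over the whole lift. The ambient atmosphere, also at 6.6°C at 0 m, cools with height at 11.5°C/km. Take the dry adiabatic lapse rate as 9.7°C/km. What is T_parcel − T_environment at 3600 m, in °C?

+6.48°C (parcel warmer than environment)

Parcel:
  0–3600 m, dry: Δz = 3.6 km ⇒ ΔT = -34.92°C; T = -28.32°C
Environment:
  0–3600 m, environment: Δz = 3.6 km ⇒ ΔT = -41.4°C; T = -34.8°C
T_parcel − T_env = -28.32 − (-34.8) = +6.48°C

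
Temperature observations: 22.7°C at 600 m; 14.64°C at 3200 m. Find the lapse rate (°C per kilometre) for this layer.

Γ = −ΔT/Δz = (22.7 − 14.64) / (3200 − 600) m
  = 8.06°C / 2.6 km = 3.1°C/km

3.1°C/km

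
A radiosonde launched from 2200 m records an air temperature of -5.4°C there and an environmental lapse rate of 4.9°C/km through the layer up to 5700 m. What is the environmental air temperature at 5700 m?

Environmental to 5700 m: -4.9 × 3.5 km = -17.15°C, so T = -22.55°C.

-22.55°C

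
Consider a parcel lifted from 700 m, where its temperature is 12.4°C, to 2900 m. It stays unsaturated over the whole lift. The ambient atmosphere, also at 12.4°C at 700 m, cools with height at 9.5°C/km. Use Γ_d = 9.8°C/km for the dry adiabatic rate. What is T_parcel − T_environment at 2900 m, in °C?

-0.66°C (parcel cooler than environment)

Parcel:
  Dry to 2900 m: -9.8 × 2.2 km = -21.56°C, so T = -9.16°C.
Environment:
  Environment to 2900 m: -9.5 × 2.2 km = -20.9°C, so T = -8.5°C.
T_parcel − T_env = -9.16 − (-8.5) = -0.66°C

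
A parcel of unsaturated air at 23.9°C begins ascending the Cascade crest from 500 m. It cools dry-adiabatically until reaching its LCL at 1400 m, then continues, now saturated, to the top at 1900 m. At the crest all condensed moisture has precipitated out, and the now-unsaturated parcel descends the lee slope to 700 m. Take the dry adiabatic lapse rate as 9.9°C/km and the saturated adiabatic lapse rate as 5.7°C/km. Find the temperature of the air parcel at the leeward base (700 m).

24.02°C

500 → 1400 m (dry, 9.9°C/km): ΔT = -9.9 × 0.9 = -8.91°C → T = 14.99°C
1400 → 1900 m (saturated, 5.7°C/km): ΔT = -5.7 × 0.5 = -2.85°C → T = 12.14°C
1900 → 700 m (dry descent, 9.9°C/km): ΔT = +9.9 × 1.2 = +11.88°C → T = 24.02°C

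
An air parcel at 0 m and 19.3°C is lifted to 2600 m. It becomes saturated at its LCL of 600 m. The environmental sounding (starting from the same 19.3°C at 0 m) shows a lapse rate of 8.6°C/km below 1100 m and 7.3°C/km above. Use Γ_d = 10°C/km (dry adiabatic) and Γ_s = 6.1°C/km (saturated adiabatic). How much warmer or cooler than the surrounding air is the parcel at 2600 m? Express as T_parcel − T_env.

+2.21°C (parcel warmer than environment)

Parcel:
  Dry to 600 m: -10 × 0.6 km = -6°C, so T = 13.3°C.
  Saturated to 2600 m: -6.1 × 2 km = -12.2°C, so T = 1.1°C.
Environment:
  Environment, lower layer to 1100 m: -8.6 × 1.1 km = -9.46°C, so T = 9.84°C.
  Environment, upper layer to 2600 m: -7.3 × 1.5 km = -10.95°C, so T = -1.11°C.
T_parcel − T_env = 1.1 − (-1.11) = +2.21°C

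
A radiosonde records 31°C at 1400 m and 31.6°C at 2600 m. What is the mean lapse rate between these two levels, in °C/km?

-0.5°C/km

Γ = −ΔT/Δz = (31 − 31.6) / (2600 − 1400) m
  = -0.6°C / 1.2 km = -0.5°C/km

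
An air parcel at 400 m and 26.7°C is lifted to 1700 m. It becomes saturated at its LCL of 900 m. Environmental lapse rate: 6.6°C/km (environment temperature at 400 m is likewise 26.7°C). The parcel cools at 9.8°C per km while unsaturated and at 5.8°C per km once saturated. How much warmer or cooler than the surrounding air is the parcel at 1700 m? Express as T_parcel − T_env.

Parcel:
  Dry to 900 m: -9.8 × 0.5 km = -4.9°C, so T = 21.8°C.
  Saturated to 1700 m: -5.8 × 0.8 km = -4.64°C, so T = 17.16°C.
Environment:
  Environment to 1700 m: -6.6 × 1.3 km = -8.58°C, so T = 18.12°C.
T_parcel − T_env = 17.16 − 18.12 = -0.96°C

-0.96°C (parcel cooler than environment)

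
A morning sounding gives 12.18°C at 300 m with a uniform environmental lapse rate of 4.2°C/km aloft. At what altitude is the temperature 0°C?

Height above start = (12.18 − 0) / 4.2 = 2.9 km
Altitude = 300 m + 2900 m = 3200 m

3200 m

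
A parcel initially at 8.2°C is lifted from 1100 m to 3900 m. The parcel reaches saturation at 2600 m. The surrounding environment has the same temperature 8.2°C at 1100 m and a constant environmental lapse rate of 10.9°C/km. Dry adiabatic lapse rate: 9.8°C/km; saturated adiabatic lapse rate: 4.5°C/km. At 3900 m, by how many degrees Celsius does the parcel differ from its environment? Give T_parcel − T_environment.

Parcel:
  1100 → 2600 m (dry, 9.8°C/km): ΔT = -9.8 × 1.5 = -14.7°C → T = -6.5°C
  2600 → 3900 m (saturated, 4.5°C/km): ΔT = -4.5 × 1.3 = -5.85°C → T = -12.35°C
Environment:
  1100 → 3900 m (environment, 10.9°C/km): ΔT = -10.9 × 2.8 = -30.52°C → T = -22.32°C
T_parcel − T_env = -12.35 − (-22.32) = +9.97°C

+9.97°C (parcel warmer than environment)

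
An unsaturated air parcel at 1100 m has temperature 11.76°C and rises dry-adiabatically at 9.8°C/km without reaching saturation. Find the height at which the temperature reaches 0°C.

2300 m

Height above start = (11.76 − 0) / 9.8 = 1.2 km
Altitude = 1100 m + 1200 m = 2300 m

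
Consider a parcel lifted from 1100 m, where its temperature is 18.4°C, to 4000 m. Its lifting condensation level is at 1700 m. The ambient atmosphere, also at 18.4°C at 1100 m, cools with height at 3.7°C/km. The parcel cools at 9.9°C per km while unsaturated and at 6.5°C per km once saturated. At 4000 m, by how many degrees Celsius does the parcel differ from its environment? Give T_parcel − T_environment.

-10.16°C (parcel cooler than environment)

Parcel:
  1100–1700 m, dry: Δz = 0.6 km ⇒ ΔT = -5.94°C; T = 12.46°C
  1700–4000 m, saturated: Δz = 2.3 km ⇒ ΔT = -14.95°C; T = -2.49°C
Environment:
  1100–4000 m, environment: Δz = 2.9 km ⇒ ΔT = -10.73°C; T = 7.67°C
T_parcel − T_env = -2.49 − 7.67 = -10.16°C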